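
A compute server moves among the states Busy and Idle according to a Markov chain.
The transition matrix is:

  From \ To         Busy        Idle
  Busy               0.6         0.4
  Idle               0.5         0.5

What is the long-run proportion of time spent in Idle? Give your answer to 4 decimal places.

0.4444

Let the stationary distribution be π with π = πP and π_1 + π_2 = 1.
π_1 = 0.6·π_1 + 0.5·π_2
Solving with the normalization constraint gives π = (0.5556, 0.4444).
So the stationary probability of Idle is 0.4444.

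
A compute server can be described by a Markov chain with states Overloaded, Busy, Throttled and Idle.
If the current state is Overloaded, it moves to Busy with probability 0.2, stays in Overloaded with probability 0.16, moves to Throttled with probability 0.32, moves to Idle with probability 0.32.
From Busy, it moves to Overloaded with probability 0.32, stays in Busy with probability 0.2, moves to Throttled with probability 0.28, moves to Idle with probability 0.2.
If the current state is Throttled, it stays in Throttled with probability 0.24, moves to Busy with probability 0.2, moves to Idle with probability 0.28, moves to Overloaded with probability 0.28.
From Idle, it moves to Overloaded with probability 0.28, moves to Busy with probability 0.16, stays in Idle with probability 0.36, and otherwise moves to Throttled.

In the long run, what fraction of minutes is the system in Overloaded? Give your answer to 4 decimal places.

0.2567

Let the stationary distribution be π with π = πP and π_1 + π_2 + π_3 + π_4 = 1.
π_1 = 0.16·π_1 + 0.32·π_2 + 0.28·π_3 + 0.28·π_4
π_2 = 0.2·π_1 + 0.2·π_2 + 0.2·π_3 + 0.16·π_4
π_3 = 0.32·π_1 + 0.28·π_2 + 0.24·π_3 + 0.2·π_4
Solving with the normalization constraint gives π = (0.2567, 0.1880, 0.2561, 0.2992).
So the stationary probability of Overloaded is 0.2567.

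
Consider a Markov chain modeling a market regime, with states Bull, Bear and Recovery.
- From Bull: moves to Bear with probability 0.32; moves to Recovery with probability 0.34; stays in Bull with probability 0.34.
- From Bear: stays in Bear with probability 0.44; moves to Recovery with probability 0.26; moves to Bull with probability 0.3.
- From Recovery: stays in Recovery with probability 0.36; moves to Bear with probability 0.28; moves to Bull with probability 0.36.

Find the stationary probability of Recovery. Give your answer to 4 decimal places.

0.3184

Let the stationary distribution be π with π = πP and π_1 + π_2 + π_3 = 1.
π_1 = 0.34·π_1 + 0.3·π_2 + 0.36·π_3
π_2 = 0.32·π_1 + 0.44·π_2 + 0.28·π_3
Solving with the normalization constraint gives π = (0.3324, 0.3492, 0.3184).
So the stationary probability of Recovery is 0.3184.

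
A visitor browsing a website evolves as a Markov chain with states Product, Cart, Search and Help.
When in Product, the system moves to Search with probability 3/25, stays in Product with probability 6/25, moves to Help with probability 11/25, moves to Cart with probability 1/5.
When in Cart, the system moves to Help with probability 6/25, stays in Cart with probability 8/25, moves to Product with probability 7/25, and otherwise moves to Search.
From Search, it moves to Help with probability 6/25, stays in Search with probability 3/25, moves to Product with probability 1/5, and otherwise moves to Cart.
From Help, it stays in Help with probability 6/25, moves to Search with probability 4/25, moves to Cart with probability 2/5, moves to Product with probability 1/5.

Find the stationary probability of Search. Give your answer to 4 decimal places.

0.1448

Let the stationary distribution be π with π = πP and π_1 + π_2 + π_3 + π_4 = 1.
π_1 = 0.24·π_1 + 0.28·π_2 + 0.2·π_3 + 0.2·π_4
π_2 = 0.2·π_1 + 0.32·π_2 + 0.44·π_3 + 0.4·π_4
π_3 = 0.12·π_1 + 0.16·π_2 + 0.12·π_3 + 0.16·π_4
Solving with the normalization constraint gives π = (0.2360, 0.3320, 0.1448, 0.2872).
So the stationary probability of Search is 0.1448.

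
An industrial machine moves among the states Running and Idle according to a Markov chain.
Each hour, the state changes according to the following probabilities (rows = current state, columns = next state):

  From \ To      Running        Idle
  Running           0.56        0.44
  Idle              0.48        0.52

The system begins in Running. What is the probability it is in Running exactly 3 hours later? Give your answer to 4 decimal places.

0.5220

Propagate the distribution vector 3 hours from Running.
After 0 hours: (1.0000, 0.0000)
After 1 hour: (0.5600, 0.4400)
After 2 hours: (0.5248, 0.4752)
After 3 hours: (0.5220, 0.4780)
P(in Running after 3 hours) = 0.5220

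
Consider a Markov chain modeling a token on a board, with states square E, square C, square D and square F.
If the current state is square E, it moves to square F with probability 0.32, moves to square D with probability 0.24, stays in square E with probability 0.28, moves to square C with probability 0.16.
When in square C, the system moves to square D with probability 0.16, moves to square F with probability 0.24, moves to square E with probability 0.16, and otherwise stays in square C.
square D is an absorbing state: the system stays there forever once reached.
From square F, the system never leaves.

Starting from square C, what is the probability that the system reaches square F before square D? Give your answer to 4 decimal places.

0.5932

Let h(s) be the probability of absorption at square F starting from transient state s. Then h(square F) = 1 and h(square D) = 0. By first-step analysis:
h(square E) = 0.28·h(square E) + 0.16·h(square C) + 0.24·0 + 0.32·1
h(square C) = 0.16·h(square E) + 0.44·h(square C) + 0.16·0 + 0.24·1
Solving: h(square E) = 0.5763, h(square C) = 0.5932.
Starting from square C, the probability is 0.5932.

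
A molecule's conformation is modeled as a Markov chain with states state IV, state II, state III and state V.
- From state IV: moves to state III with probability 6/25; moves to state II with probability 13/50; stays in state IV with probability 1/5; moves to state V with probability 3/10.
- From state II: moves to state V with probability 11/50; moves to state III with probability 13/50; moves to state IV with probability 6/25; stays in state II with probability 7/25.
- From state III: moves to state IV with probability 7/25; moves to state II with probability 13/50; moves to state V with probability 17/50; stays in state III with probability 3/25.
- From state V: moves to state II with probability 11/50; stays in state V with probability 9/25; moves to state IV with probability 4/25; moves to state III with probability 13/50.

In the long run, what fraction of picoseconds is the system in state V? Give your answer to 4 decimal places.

0.3072

Let the stationary distribution be π with π = πP and π_1 + π_2 + π_3 + π_4 = 1.
π_1 = 0.2·π_1 + 0.24·π_2 + 0.28·π_3 + 0.16·π_4
π_2 = 0.26·π_1 + 0.28·π_2 + 0.26·π_3 + 0.22·π_4
π_3 = 0.24·π_1 + 0.26·π_2 + 0.12·π_3 + 0.26·π_4
Solving with the normalization constraint gives π = (0.2158, 0.2528, 0.2243, 0.3072).
So the stationary probability of state V is 0.3072.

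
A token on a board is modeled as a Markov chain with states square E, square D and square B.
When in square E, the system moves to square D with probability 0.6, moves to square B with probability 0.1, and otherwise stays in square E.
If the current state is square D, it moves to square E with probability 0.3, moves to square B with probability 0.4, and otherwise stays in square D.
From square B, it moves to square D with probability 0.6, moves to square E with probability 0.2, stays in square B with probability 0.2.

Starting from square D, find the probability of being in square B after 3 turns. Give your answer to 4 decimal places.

Propagate the distribution vector 3 turns from square D.
After 0 turns: (0.0000, 1.0000, 0.0000)
After 1 turn: (0.3000, 0.3000, 0.4000)
After 2 turns: (0.2600, 0.5100, 0.2300)
After 3 turns: (0.2770, 0.4470, 0.2760)
P(in square B after 3 turns) = 0.2760

0.2760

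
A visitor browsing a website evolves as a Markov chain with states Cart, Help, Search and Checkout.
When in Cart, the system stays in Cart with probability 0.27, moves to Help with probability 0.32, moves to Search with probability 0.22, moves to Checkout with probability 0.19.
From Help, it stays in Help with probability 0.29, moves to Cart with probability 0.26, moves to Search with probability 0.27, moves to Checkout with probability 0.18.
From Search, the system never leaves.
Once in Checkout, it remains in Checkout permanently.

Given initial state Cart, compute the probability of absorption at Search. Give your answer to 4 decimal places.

Let h(s) be the probability of absorption at Search starting from transient state s. Then h(Search) = 1 and h(Checkout) = 0. By first-step analysis:
h(Cart) = 0.27·h(Cart) + 0.32·h(Help) + 0.22·1 + 0.19·0
h(Help) = 0.26·h(Cart) + 0.29·h(Help) + 0.27·1 + 0.18·0
Solving: h(Cart) = 0.5576, h(Help) = 0.5845.
Starting from Cart, the probability is 0.5576.

0.5576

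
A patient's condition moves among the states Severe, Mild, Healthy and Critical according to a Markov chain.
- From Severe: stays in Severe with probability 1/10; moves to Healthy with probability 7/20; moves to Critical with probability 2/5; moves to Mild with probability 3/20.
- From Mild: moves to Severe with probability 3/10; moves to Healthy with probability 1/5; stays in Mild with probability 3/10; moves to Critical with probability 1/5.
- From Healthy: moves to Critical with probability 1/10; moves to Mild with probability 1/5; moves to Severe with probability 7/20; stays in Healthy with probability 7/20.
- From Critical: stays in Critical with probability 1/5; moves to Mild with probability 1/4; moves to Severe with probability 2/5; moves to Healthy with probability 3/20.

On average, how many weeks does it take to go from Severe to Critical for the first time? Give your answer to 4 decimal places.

3.7775

Let t(s) be the expected number of weeks to first reach Critical from state s, with t(Critical) = 0. Conditioning on the first week:
t(Severe) = 1 + 0.1·t(Severe) + 0.15·t(Mild) + 0.35·t(Healthy)
t(Mild) = 1 + 0.3·t(Severe) + 0.3·t(Mild) + 0.2·t(Healthy)
t(Healthy) = 1 + 0.35·t(Severe) + 0.2·t(Mild) + 0.35·t(Healthy)
Solving: t(Severe) = 3.7775, t(Mild) = 4.4604, t(Healthy) = 4.9449.
Expected weeks from Severe to Critical: 3.7775.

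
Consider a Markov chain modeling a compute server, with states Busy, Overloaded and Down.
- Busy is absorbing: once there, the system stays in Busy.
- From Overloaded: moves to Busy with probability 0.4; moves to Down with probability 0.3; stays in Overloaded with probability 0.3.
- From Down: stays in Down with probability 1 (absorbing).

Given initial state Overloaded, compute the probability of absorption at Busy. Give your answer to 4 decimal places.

Let h(s) be the probability of absorption at Busy starting from transient state s. Then h(Busy) = 1 and h(Down) = 0. By first-step analysis:
h(Overloaded) = 0.4·1 + 0.3·h(Overloaded) + 0.3·0
Solving: h(Overloaded) = 0.5714.
Starting from Overloaded, the probability is 0.5714.

0.5714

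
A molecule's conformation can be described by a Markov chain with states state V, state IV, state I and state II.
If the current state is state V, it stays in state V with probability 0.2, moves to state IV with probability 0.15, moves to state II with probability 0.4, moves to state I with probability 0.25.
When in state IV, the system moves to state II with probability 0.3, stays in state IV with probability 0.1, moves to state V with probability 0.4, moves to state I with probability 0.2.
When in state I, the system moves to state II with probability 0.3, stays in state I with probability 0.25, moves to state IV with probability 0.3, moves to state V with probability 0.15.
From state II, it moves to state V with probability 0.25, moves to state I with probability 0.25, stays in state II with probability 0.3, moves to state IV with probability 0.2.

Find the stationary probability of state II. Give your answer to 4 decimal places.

Let the stationary distribution be π with π = πP and π_1 + π_2 + π_3 + π_4 = 1.
π_1 = 0.2·π_1 + 0.4·π_2 + 0.15·π_3 + 0.25·π_4
π_2 = 0.15·π_1 + 0.1·π_2 + 0.3·π_3 + 0.2·π_4
π_3 = 0.25·π_1 + 0.2·π_2 + 0.25·π_3 + 0.25·π_4
Solving with the normalization constraint gives π = (0.2427, 0.1926, 0.2404, 0.3243).
So the stationary probability of state II is 0.3243.

0.3243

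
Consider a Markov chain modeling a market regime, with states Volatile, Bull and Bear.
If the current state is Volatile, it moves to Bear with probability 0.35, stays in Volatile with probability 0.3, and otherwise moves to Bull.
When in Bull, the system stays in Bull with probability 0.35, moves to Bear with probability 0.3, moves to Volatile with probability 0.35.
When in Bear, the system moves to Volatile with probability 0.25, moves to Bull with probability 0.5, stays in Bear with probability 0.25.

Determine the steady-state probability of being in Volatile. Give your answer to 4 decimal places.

Let the stationary distribution be π with π = πP and π_1 + π_2 + π_3 = 1.
π_1 = 0.3·π_1 + 0.35·π_2 + 0.25·π_3
π_2 = 0.35·π_1 + 0.35·π_2 + 0.5·π_3
Solving with the normalization constraint gives π = (0.3047, 0.3950, 0.3002).
So the stationary probability of Volatile is 0.3047.

0.3047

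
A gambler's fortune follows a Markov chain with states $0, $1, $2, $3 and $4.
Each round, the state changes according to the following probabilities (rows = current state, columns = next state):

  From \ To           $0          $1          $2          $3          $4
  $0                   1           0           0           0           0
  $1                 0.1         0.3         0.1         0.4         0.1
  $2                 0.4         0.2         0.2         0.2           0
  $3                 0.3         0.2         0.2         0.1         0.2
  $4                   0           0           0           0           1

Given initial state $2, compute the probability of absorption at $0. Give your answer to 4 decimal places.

0.8235

Let h(s) be the probability of absorption at $0 starting from transient state s. Then h($0) = 1 and h($4) = 0. By first-step analysis:
h($1) = 0.1·1 + 0.3·h($1) + 0.1·h($2) + 0.4·h($3) + 0.1·0
h($2) = 0.4·1 + 0.2·h($1) + 0.2·h($2) + 0.2·h($3)
h($3) = 0.3·1 + 0.2·h($1) + 0.2·h($2) + 0.1·h($3) + 0.2·0
Solving: h($1) = 0.6364, h($2) = 0.8235, h($3) = 0.6578.
Starting from $2, the probability is 0.8235.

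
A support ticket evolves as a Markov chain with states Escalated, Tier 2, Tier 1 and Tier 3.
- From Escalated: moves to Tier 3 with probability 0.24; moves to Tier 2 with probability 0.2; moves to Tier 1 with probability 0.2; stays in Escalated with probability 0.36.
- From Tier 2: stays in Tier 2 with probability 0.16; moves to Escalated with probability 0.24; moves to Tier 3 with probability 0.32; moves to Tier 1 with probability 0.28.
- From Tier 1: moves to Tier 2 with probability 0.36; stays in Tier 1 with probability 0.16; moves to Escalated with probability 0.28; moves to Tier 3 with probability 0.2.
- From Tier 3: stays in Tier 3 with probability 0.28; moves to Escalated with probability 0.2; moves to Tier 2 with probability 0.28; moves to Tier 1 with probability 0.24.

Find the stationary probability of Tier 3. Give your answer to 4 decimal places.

0.2613

Let the stationary distribution be π with π = πP and π_1 + π_2 + π_3 + π_4 = 1.
π_1 = 0.36·π_1 + 0.24·π_2 + 0.28·π_3 + 0.2·π_4
π_2 = 0.2·π_1 + 0.16·π_2 + 0.36·π_3 + 0.28·π_4
π_3 = 0.2·π_1 + 0.28·π_2 + 0.16·π_3 + 0.24·π_4
Solving with the normalization constraint gives π = (0.2709, 0.2465, 0.2213, 0.2613).
So the stationary probability of Tier 3 is 0.2613.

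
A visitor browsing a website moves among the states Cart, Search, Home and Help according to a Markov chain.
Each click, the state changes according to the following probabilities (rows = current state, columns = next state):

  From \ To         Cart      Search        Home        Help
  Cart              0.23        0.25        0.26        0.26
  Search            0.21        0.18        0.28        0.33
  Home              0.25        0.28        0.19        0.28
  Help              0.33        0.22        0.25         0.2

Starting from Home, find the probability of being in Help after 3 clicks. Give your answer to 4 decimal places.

Propagate the distribution vector 3 clicks from Home.
After 0 clicks: (0.0000, 0.0000, 1.0000, 0.0000)
After 1 click: (0.2500, 0.2800, 0.1900, 0.2800)
After 2 clicks: (0.2562, 0.2277, 0.2495, 0.2666)
After 3 clicks: (0.2571, 0.2335, 0.2444, 0.2649)
P(in Help after 3 clicks) = 0.2649

0.2649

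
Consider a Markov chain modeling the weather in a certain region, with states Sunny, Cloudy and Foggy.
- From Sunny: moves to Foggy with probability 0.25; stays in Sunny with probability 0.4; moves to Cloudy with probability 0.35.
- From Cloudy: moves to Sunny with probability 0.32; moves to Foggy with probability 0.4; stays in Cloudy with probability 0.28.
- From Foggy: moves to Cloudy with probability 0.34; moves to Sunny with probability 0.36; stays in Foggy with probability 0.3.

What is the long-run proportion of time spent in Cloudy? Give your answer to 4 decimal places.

Let the stationary distribution be π with π = πP and π_1 + π_2 + π_3 = 1.
π_1 = 0.4·π_1 + 0.32·π_2 + 0.36·π_3
π_2 = 0.35·π_1 + 0.28·π_2 + 0.34·π_3
Solving with the normalization constraint gives π = (0.3615, 0.3242, 0.3143).
So the stationary probability of Cloudy is 0.3242.

0.3242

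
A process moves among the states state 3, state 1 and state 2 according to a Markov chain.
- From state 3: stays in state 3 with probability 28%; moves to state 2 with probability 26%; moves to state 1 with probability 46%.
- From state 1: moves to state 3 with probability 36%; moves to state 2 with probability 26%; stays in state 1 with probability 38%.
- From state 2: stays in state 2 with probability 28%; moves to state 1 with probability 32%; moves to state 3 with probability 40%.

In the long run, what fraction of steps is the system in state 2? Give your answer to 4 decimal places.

Let the stationary distribution be π with π = πP and π_1 + π_2 + π_3 = 1.
π_1 = 0.28·π_1 + 0.36·π_2 + 0.4·π_3
π_2 = 0.46·π_1 + 0.38·π_2 + 0.32·π_3
Solving with the normalization constraint gives π = (0.3432, 0.3915, 0.2653).
So the stationary probability of state 2 is 0.2653.

0.2653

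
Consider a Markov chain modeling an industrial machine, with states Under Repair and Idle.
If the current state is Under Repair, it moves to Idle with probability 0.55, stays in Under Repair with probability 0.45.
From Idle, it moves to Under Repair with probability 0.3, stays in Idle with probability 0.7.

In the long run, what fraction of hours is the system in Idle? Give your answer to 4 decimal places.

Let the stationary distribution be π with π = πP and π_1 + π_2 = 1.
π_1 = 0.45·π_1 + 0.3·π_2
Solving with the normalization constraint gives π = (0.3529, 0.6471).
So the stationary probability of Idle is 0.6471.

0.6471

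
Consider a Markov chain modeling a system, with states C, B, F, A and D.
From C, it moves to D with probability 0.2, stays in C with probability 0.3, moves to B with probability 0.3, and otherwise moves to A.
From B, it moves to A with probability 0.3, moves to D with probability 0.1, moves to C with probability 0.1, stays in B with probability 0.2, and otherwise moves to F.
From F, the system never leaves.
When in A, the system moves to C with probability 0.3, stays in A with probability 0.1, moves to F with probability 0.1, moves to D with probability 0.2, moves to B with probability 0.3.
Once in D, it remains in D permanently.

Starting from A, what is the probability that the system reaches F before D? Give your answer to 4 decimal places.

0.4294

Let h(s) be the probability of absorption at F starting from transient state s. Then h(F) = 1 and h(D) = 0. By first-step analysis:
h(C) = 0.3·h(C) + 0.3·h(B) + 0.2·h(A) + 0.2·0
h(B) = 0.1·h(C) + 0.2·h(B) + 0.3·1 + 0.3·h(A) + 0.1·0
h(A) = 0.3·h(C) + 0.3·h(B) + 0.1·1 + 0.1·h(A) + 0.2·0
Solving: h(C) = 0.3724, h(B) = 0.5826, h(A) = 0.4294.
Starting from A, the probability is 0.4294.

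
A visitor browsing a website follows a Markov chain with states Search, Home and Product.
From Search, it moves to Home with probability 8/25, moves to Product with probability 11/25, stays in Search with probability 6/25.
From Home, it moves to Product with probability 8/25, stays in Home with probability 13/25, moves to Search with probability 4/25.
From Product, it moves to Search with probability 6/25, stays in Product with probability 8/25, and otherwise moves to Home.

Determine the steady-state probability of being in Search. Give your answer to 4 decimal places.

0.2039

Let the stationary distribution be π with π = πP and π_1 + π_2 + π_3 = 1.
π_1 = 0.24·π_1 + 0.16·π_2 + 0.24·π_3
π_2 = 0.32·π_1 + 0.52·π_2 + 0.44·π_3
Solving with the normalization constraint gives π = (0.2039, 0.4517, 0.3445).
So the stationary probability of Search is 0.2039.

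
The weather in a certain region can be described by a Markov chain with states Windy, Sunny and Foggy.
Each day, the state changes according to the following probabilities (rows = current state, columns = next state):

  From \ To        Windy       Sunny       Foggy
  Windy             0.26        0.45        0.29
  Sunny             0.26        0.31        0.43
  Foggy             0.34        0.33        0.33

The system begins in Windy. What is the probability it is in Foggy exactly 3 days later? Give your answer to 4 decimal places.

Propagate the distribution vector 3 days from Windy.
After 0 days: (1.0000, 0.0000, 0.0000)
After 1 day: (0.2600, 0.4500, 0.2900)
After 2 days: (0.2832, 0.3522, 0.3646)
After 3 days: (0.2892, 0.3569, 0.3539)
P(in Foggy after 3 days) = 0.3539

0.3539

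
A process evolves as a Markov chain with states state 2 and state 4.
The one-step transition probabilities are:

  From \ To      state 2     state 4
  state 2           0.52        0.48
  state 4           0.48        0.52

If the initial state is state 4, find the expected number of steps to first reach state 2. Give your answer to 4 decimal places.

2.0833

Let t(s) be the expected number of steps to first reach state 2 from state s, with t(state 2) = 0. Conditioning on the first step:
t(state 4) = 1 + 0.52·t(state 4)
Solving: t(state 4) = 2.0833.
Expected steps from state 4 to state 2: 2.0833.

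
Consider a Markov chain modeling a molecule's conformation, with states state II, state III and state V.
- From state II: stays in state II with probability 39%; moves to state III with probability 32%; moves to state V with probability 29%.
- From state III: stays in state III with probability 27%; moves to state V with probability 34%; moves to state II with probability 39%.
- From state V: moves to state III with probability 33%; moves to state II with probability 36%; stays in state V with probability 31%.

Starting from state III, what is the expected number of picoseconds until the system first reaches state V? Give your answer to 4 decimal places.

Let t(s) be the expected number of picoseconds to first reach state V from state s, with t(state V) = 0. Conditioning on the first picosecond:
t(state II) = 1 + 0.39·t(state II) + 0.32·t(state III)
t(state III) = 1 + 0.39·t(state II) + 0.27·t(state III)
Solving: t(state II) = 3.2761, t(state III) = 3.1201.
Expected picoseconds from state III to state V: 3.1201.

3.1201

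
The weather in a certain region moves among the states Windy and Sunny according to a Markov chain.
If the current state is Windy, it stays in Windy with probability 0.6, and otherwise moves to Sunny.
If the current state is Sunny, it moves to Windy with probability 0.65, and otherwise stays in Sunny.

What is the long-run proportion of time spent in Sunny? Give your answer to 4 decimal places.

Let the stationary distribution be π with π = πP and π_1 + π_2 = 1.
π_1 = 0.6·π_1 + 0.65·π_2
Solving with the normalization constraint gives π = (0.6190, 0.3810).
So the stationary probability of Sunny is 0.3810.

0.3810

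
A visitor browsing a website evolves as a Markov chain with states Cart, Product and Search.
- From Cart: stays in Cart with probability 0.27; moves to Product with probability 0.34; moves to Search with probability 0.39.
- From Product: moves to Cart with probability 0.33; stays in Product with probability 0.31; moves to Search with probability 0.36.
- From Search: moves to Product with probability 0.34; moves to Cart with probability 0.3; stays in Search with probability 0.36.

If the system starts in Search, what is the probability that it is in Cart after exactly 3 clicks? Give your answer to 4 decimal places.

0.3009

Propagate the distribution vector 3 clicks from Search.
After 0 clicks: (0.0000, 0.0000, 1.0000)
After 1 click: (0.3000, 0.3400, 0.3600)
After 2 clicks: (0.3012, 0.3298, 0.3690)
After 3 clicks: (0.3009, 0.3301, 0.3690)
P(in Cart after 3 clicks) = 0.3009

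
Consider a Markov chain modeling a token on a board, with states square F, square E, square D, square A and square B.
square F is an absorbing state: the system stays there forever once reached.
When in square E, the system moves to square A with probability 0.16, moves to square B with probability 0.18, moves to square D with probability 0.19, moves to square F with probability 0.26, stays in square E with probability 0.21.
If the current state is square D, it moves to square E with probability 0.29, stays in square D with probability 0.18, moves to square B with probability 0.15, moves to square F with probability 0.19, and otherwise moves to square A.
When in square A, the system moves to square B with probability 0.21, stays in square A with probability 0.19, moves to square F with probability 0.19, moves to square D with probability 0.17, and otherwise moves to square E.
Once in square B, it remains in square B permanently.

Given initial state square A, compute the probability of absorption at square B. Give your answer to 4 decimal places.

0.4815

Let h(s) be the probability of absorption at square B starting from transient state s. Then h(square B) = 1 and h(square F) = 0. By first-step analysis:
h(square E) = 0.26·0 + 0.21·h(square E) + 0.19·h(square D) + 0.16·h(square A) + 0.18·1
h(square D) = 0.19·0 + 0.29·h(square E) + 0.18·h(square D) + 0.19·h(square A) + 0.15·1
h(square A) = 0.19·0 + 0.24·h(square E) + 0.17·h(square D) + 0.19·h(square A) + 0.21·1
Solving: h(square E) = 0.4330, h(square D) = 0.4476, h(square A) = 0.4815.
Starting from square A, the probability is 0.4815.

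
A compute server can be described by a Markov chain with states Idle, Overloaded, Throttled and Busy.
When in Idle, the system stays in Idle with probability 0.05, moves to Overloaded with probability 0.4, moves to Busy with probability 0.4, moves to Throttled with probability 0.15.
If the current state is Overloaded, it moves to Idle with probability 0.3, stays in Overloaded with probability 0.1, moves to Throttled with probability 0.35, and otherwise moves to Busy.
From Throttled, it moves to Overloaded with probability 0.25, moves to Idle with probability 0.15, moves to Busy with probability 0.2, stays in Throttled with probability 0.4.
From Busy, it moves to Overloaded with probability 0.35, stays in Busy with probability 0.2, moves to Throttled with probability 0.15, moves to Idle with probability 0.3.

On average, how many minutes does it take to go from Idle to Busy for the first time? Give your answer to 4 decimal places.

3.2910

Let t(s) be the expected number of minutes to first reach Busy from state s, with t(Busy) = 0. Conditioning on the first minute:
t(Idle) = 1 + 0.05·t(Idle) + 0.4·t(Overloaded) + 0.15·t(Throttled)
t(Overloaded) = 1 + 0.3·t(Idle) + 0.1·t(Overloaded) + 0.35·t(Throttled)
t(Throttled) = 1 + 0.15·t(Idle) + 0.25·t(Overloaded) + 0.4·t(Throttled)
Solving: t(Idle) = 3.2910, t(Overloaded) = 3.7904, t(Throttled) = 4.0688.
Expected minutes from Idle to Busy: 3.2910.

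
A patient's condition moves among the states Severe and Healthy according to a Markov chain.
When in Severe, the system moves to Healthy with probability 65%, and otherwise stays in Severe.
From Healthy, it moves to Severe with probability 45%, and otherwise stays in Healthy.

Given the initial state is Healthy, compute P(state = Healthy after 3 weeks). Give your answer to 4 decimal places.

0.5905

Propagate the distribution vector 3 weeks from Healthy.
After 0 weeks: (0.0000, 1.0000)
After 1 week: (0.4500, 0.5500)
After 2 weeks: (0.4050, 0.5950)
After 3 weeks: (0.4095, 0.5905)
P(in Healthy after 3 weeks) = 0.5905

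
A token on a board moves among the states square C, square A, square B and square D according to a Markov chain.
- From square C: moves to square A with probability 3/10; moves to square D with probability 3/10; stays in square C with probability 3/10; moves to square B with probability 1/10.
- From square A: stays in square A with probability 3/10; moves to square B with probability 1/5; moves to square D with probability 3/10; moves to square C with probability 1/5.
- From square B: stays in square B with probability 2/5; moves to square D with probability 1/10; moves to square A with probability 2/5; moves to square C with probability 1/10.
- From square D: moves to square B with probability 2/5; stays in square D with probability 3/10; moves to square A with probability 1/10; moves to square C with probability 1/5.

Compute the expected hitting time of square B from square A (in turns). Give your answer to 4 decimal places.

4.2056

Let t(s) be the expected number of turns to first reach square B from state s, with t(square B) = 0. Conditioning on the first turn:
t(square C) = 1 + 0.3·t(square C) + 0.3·t(square A) + 0.3·t(square D)
t(square A) = 1 + 0.2·t(square C) + 0.3·t(square A) + 0.3·t(square D)
t(square D) = 1 + 0.2·t(square C) + 0.1·t(square A) + 0.3·t(square D)
Solving: t(square C) = 4.6729, t(square A) = 4.2056, t(square D) = 3.3645.
Expected turns from square A to square B: 4.2056.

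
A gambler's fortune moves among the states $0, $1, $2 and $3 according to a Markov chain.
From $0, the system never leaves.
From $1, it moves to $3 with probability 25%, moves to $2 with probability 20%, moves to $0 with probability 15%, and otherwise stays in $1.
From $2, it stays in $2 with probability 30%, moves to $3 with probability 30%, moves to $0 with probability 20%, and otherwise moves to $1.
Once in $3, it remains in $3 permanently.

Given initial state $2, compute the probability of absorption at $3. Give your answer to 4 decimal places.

0.6053

Let h(s) be the probability of absorption at $3 starting from transient state s. Then h($3) = 1 and h($0) = 0. By first-step analysis:
h($1) = 0.15·0 + 0.4·h($1) + 0.2·h($2) + 0.25·1
h($2) = 0.2·0 + 0.2·h($1) + 0.3·h($2) + 0.3·1
Solving: h($1) = 0.6184, h($2) = 0.6053.
Starting from $2, the probability is 0.6053.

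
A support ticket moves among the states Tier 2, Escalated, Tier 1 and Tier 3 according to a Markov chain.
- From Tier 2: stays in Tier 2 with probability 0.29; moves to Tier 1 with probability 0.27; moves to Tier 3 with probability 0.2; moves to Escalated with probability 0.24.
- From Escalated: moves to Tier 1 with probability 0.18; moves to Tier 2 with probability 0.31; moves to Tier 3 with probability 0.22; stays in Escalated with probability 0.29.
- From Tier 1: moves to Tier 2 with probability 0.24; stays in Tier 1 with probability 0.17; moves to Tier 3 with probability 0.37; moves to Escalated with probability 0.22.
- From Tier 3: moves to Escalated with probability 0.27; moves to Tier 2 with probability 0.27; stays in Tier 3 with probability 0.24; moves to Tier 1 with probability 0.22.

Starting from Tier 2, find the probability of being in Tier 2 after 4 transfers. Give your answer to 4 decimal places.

0.2794

Propagate the distribution vector 4 transfers from Tier 2.
After 0 transfers: (1.0000, 0.0000, 0.0000, 0.0000)
After 1 transfer: (0.2900, 0.2400, 0.2700, 0.2000)
After 2 transfers: (0.2773, 0.2526, 0.2114, 0.2587)
After 3 transfers: (0.2793, 0.2562, 0.2132, 0.2513)
After 4 transfers: (0.2794, 0.2561, 0.2131, 0.2514)
P(in Tier 2 after 4 transfers) = 0.2794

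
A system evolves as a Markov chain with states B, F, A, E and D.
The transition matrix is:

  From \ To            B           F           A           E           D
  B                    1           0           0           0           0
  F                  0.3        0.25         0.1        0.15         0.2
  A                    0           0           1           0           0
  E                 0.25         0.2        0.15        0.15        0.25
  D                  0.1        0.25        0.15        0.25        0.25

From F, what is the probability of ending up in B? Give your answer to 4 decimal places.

Let h(s) be the probability of absorption at B starting from transient state s. Then h(B) = 1 and h(A) = 0. By first-step analysis:
h(F) = 0.3·1 + 0.25·h(F) + 0.1·0 + 0.15·h(E) + 0.2·h(D)
h(E) = 0.25·1 + 0.2·h(F) + 0.15·0 + 0.15·h(E) + 0.25·h(D)
h(D) = 0.1·1 + 0.25·h(F) + 0.15·0 + 0.25·h(E) + 0.25·h(D)
Solving: h(F) = 0.6742, h(E) = 0.6187, h(D) = 0.5643.
Starting from F, the probability is 0.6742.

0.6742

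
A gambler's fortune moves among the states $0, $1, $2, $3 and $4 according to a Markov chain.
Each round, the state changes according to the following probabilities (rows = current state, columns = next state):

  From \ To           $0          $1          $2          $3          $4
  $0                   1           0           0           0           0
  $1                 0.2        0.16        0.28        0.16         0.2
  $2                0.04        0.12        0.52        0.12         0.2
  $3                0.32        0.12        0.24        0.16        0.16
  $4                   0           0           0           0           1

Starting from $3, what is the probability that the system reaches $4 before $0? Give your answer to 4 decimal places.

0.4599

Let h(s) be the probability of absorption at $4 starting from transient state s. Then h($4) = 1 and h($0) = 0. By first-step analysis:
h($1) = 0.2·0 + 0.16·h($1) + 0.28·h($2) + 0.16·h($3) + 0.2·1
h($2) = 0.04·0 + 0.12·h($1) + 0.52·h($2) + 0.12·h($3) + 0.2·1
h($3) = 0.32·0 + 0.12·h($1) + 0.24·h($2) + 0.16·h($3) + 0.16·1
Solving: h($1) = 0.5486, h($2) = 0.6688, h($3) = 0.4599.
Starting from $3, the probability is 0.4599.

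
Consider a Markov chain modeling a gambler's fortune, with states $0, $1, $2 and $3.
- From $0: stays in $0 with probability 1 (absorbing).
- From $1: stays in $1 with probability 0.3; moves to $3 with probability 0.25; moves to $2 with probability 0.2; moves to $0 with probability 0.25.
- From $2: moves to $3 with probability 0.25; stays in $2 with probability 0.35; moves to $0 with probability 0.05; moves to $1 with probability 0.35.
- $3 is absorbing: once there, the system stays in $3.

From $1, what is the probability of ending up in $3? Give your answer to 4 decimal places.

Let h(s) be the probability of absorption at $3 starting from transient state s. Then h($3) = 1 and h($0) = 0. By first-step analysis:
h($1) = 0.25·0 + 0.3·h($1) + 0.2·h($2) + 0.25·1
h($2) = 0.05·0 + 0.35·h($1) + 0.35·h($2) + 0.25·1
Solving: h($1) = 0.5519, h($2) = 0.6818.
Starting from $1, the probability is 0.5519.

0.5519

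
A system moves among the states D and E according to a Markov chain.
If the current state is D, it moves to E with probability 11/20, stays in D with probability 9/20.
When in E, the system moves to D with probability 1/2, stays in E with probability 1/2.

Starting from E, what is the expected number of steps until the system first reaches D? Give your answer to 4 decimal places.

2.0000

Let t(s) be the expected number of steps to first reach D from state s, with t(D) = 0. Conditioning on the first step:
t(E) = 1 + 0.5·t(E)
Solving: t(E) = 2.0000.
Expected steps from E to D: 2.0000.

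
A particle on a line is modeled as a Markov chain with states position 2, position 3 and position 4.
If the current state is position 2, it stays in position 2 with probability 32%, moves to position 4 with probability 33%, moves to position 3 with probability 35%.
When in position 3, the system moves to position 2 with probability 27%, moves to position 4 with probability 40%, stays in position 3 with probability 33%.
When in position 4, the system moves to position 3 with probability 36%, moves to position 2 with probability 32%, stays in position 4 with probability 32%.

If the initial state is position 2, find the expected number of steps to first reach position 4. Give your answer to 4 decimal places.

2.8247

Let t(s) be the expected number of steps to first reach position 4 from state s, with t(position 4) = 0. Conditioning on the first step:
t(position 2) = 1 + 0.32·t(position 2) + 0.35·t(position 3)
t(position 3) = 1 + 0.27·t(position 2) + 0.33·t(position 3)
Solving: t(position 2) = 2.8247, t(position 3) = 2.6309.
Expected steps from position 2 to position 4: 2.8247.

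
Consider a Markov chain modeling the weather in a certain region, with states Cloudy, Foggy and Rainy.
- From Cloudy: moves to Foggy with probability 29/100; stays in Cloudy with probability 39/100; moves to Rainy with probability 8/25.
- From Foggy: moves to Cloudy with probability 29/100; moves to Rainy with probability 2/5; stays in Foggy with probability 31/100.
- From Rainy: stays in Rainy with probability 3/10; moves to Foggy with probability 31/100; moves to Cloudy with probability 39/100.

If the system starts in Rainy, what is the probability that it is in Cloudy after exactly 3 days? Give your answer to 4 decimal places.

0.3598

Propagate the distribution vector 3 days from Rainy.
After 0 days: (0.0000, 0.0000, 1.0000)
After 1 day: (0.3900, 0.3100, 0.3000)
After 2 days: (0.3590, 0.3022, 0.3388)
After 3 days: (0.3598, 0.3028, 0.3374)
P(in Cloudy after 3 days) = 0.3598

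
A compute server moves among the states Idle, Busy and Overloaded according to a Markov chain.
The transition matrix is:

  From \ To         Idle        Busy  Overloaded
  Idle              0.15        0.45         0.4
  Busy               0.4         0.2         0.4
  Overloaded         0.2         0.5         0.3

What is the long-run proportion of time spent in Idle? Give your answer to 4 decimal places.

Let the stationary distribution be π with π = πP and π_1 + π_2 + π_3 = 1.
π_1 = 0.15·π_1 + 0.4·π_2 + 0.2·π_3
π_2 = 0.45·π_1 + 0.2·π_2 + 0.5·π_3
Solving with the normalization constraint gives π = (0.2618, 0.3745, 0.3636).
So the stationary probability of Idle is 0.2618.

0.2618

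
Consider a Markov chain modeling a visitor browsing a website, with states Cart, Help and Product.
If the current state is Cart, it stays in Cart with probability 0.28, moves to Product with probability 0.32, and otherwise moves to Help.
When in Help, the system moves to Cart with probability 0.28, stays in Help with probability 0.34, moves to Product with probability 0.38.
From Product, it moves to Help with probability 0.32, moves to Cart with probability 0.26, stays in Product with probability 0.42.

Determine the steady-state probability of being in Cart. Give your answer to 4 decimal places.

0.2724

Let the stationary distribution be π with π = πP and π_1 + π_2 + π_3 = 1.
π_1 = 0.28·π_1 + 0.28·π_2 + 0.26·π_3
π_2 = 0.4·π_1 + 0.34·π_2 + 0.32·π_3
Solving with the normalization constraint gives π = (0.2724, 0.3488, 0.3788).
So the stationary probability of Cart is 0.2724.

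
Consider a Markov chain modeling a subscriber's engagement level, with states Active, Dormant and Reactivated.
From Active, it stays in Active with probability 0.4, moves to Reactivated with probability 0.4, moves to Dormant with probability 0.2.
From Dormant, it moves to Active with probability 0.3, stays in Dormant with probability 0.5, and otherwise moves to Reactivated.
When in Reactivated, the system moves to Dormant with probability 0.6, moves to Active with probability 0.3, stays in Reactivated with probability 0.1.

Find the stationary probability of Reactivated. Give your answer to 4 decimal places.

Let the stationary distribution be π with π = πP and π_1 + π_2 + π_3 = 1.
π_1 = 0.4·π_1 + 0.3·π_2 + 0.3·π_3
π_2 = 0.2·π_1 + 0.5·π_2 + 0.6·π_3
Solving with the normalization constraint gives π = (0.3333, 0.4242, 0.2424).
So the stationary probability of Reactivated is 0.2424.

0.2424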